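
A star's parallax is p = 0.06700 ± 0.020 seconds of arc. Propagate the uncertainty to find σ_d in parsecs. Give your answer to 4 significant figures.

4.455 pc

d = 1/p, so σ_d = σ_p / p².
σ_d = 0.0200 / (0.06700)² = 0.0200 / 0.004489 = 4.4553 pc.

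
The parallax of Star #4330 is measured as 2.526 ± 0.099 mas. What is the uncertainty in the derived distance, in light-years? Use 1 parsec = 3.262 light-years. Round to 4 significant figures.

d = 1/p, so σ_d = σ_p / p².
σ_d = 0.0000990 / (0.002526)² = 0.0000990 / 0.0000063807 = 15.516 pc = 15.516 × 3.262 ly = 50.613 ly.

50.61 ly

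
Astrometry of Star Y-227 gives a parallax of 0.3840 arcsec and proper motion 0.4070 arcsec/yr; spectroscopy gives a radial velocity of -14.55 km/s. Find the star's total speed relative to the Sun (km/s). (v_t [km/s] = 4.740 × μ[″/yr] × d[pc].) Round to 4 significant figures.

d = 1/p = 1/0.3840″ = 2.6042 pc.
v_t = 4.740 μ d = 4.740 × 0.4070 × 2.6042 = 5.024 km/s.
v = √(v_r² + v_t²) = √((-14.55)² + 5.024²) = √236.943 = 15.393 km/s.

15.39 km/s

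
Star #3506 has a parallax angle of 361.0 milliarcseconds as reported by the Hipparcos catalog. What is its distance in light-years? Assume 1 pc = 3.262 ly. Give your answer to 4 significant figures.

9.036 light years

p = 361.0 milliarcseconds = 0.3610 arcsec.
d = 1/p = 1/0.3610 = 2.7701 pc.
In light-years: 2.7701 × 3.262 = 9.0361 ly.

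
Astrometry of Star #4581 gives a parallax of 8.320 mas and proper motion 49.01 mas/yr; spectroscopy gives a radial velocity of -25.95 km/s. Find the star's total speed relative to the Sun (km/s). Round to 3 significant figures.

38.1 km/s

d = 1/p = 1/0.008320″ = 120.19 pc.
μ = 49.01 mas/yr = 0.04901 ″/yr.
v_t = 4.740 μ d = 4.740 × 0.04901 × 120.19 = 27.921 km/s.
v = √(v_r² + v_t²) = √((-25.95)² + 27.921²) = √1452.98 = 38.118 km/s.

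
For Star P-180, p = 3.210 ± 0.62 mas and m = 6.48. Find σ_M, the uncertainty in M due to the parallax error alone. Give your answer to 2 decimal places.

M = m − 5 log₁₀ d + 5 = m + 5 log₁₀ p + 5, so ∂M/∂p = 5/(p ln 10).
σ_M = (5/ln 10) · (σ_p/p) = 2.1715 × 0.62/3.210 = 2.1715 × 0.19315 = 0.41943.

σ_M = 0.42 mag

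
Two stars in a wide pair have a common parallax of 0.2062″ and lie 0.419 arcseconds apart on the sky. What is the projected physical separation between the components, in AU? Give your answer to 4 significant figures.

2.032 AU

d = 1/p = 1/0.2062″ = 4.8497 pc.
At distance d (pc), an angle of θ arcsec spans θ·d AU: s = 0.419 × 4.8497 = 2.032 AU.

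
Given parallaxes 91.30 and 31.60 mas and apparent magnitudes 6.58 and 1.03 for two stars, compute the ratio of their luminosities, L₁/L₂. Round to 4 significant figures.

d₁ = 1/p₁ = 1/0.09130″ = 10.953 pc; d₂ = 1/p₂ = 1/0.03160″ = 31.646 pc.
M₁ = m₁ − 5 log₁₀ d₁ + 5 = 6.58 − 5.1977 + 5 = 6.3823.
M₂ = 1.03 − 7.5016 + 5 = -1.4716.
L₁/L₂ = 10^(0.4(M₂ − M₁)) = 10^(0.4 × (-7.8539)) = 10^(-3.14156) = 0.00072184.

L₁/L₂ = 0.0007218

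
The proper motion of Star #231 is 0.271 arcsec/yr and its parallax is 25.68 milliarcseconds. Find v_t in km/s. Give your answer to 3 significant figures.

50.0 km/s

d = 1/p = 1/0.02568″ = 38.941 pc.
v_t = 4.74 × μ × d = 4.74 × 0.271 × 38.941 = 50.021 km/s.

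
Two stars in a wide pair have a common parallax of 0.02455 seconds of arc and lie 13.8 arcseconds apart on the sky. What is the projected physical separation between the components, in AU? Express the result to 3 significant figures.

562 AU

d = 1/p = 1/0.02455″ = 40.733 pc.
At distance d (pc), an angle of θ arcsec spans θ·d AU: s = 13.8 × 40.733 = 562.12 AU.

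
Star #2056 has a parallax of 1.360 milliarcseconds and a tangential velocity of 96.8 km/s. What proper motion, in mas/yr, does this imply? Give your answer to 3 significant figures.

d = 1/p = 1/0.001360″ = 735.29 pc.
μ = v_t / (4.74 d) = 96.8 / (4.74 × 735.29) = 96.8 / 3485.3 = 0.027774 ″/yr = 27.774 mas/yr.

27.8 mas/yr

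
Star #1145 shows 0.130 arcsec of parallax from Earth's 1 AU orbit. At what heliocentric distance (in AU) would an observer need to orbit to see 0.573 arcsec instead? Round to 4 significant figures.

Parallax scales linearly with baseline: p ∝ B, so B = p_target / p_Earth × 1 AU.
B = 0.573 / 0.130 = 4.4077 AU.

4.408 AU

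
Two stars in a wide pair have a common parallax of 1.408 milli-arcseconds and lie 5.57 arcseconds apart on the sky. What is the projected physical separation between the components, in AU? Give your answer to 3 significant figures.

d = 1/p = 1/0.001408″ = 710.23 pc.
At distance d (pc), an angle of θ arcsec spans θ·d AU: s = 5.57 × 710.23 = 3956 AU.

3960 AU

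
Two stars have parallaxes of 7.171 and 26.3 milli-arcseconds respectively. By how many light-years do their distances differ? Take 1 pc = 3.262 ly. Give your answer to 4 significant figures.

330.9 ly

d_A = 1/0.007171″ = 139.45 pc; d_B = 1/0.02630″ = 38.023 pc.
|d_B − d_A| = |38.023 − 139.45| = 101.43 pc = 101.43 × 3.262 ly = 330.86 ly.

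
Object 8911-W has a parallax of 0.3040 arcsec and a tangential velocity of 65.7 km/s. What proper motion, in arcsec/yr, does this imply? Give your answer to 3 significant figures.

d = 1/p = 1/0.3040″ = 3.2895 pc.
μ = v_t / (4.74 d) = 65.7 / (4.74 × 3.2895) = 65.7 / 15.592 = 4.2137 ″/yr.

4.21 arcsec/yr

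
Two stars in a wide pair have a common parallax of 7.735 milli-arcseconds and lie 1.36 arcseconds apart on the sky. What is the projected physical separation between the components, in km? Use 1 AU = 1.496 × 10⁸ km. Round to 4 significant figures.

d = 1/p = 1/0.007735″ = 129.28 pc.
At distance d (pc), an angle of θ arcsec spans θ·d AU: s = 1.36 × 129.28 = 175.82 AU.
= 175.82 × 1.496 × 10⁸ km = 2.6303 × 10^10 km.

2.630 × 10^10 km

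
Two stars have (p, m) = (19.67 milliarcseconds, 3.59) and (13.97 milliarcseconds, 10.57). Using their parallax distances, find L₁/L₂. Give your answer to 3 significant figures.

L₁/L₂ = 312

d₁ = 1/p₁ = 1/0.01967″ = 50.839 pc; d₂ = 1/p₂ = 1/0.01397″ = 71.582 pc.
M₁ = m₁ − 5 log₁₀ d₁ + 5 = 3.59 − 8.5310 + 5 = 0.0590.
M₂ = 10.57 − 9.2740 + 5 = 6.2960.
L₁/L₂ = 10^(0.4(M₂ − M₁)) = 10^(0.4 × 6.2370) = 10^2.49480 = 312.46.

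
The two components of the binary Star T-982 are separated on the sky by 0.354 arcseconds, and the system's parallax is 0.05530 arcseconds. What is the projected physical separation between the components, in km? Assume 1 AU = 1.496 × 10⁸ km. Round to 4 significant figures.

d = 1/p = 1/0.05530″ = 18.083 pc.
At distance d (pc), an angle of θ arcsec spans θ·d AU: s = 0.354 × 18.083 = 6.4014 AU.
= 6.4014 × 1.496 × 10⁸ km = 9.5765 × 10^8 km.

9.577 × 10^8 km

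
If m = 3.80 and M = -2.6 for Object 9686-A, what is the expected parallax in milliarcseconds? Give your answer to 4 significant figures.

m − M = 3.80 − (-2.6) = 6.40.
d = 10^((m−M)/5 + 1) = 10^2.280 = 190.55 pc.
p = 1/d = 1/190.55 = 0.005248 arcsec = 5.248 mas.

5.248 mas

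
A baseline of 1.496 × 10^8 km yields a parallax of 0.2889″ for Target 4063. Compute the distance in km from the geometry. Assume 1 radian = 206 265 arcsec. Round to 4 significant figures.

θ = 0.2889″ = 0.2889/206265 = 1.4006 × 10^-6 rad.
d = B/θ = (1.496 × 10^8) / (1.4006 × 10^-6) = 1.0681 × 10^14 km.

1.068 × 10^14 km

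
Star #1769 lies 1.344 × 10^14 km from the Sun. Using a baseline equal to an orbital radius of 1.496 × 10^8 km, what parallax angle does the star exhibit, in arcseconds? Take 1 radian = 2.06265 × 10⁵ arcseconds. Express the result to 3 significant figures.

θ ≈ B/d = (1.496 × 10^8) / (1.344 × 10^14) = 1.1131 × 10^-6 rad.
In arcseconds: 1.1131 × 10^-6 × 206265 = 0.22959″.

0.230 arcsec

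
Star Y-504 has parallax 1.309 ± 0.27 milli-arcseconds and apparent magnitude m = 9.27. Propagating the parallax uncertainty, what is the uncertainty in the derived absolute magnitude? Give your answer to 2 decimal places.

M = m − 5 log₁₀ d + 5 = m + 5 log₁₀ p + 5, so ∂M/∂p = 5/(p ln 10).
σ_M = (5/ln 10) · (σ_p/p) = 2.1715 × 0.27/1.309 = 2.1715 × 0.20626 = 0.44789.

σ_M = 0.45 mag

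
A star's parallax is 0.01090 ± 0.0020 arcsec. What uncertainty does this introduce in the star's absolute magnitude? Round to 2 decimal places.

M = m − 5 log₁₀ d + 5 = m + 5 log₁₀ p + 5, so ∂M/∂p = 5/(p ln 10).
σ_M = (5/ln 10) · (σ_p/p) = 2.1715 × 0.0020/0.01090 = 2.1715 × 0.18349 = 0.39845.

σ_M = 0.40 mag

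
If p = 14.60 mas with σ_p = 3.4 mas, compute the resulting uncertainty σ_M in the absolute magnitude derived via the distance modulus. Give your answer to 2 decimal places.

σ_M = 0.51 mag

M = m − 5 log₁₀ d + 5 = m + 5 log₁₀ p + 5, so ∂M/∂p = 5/(p ln 10).
σ_M = (5/ln 10) · (σ_p/p) = 2.1715 × 3.4/14.60 = 2.1715 × 0.23288 = 0.5057.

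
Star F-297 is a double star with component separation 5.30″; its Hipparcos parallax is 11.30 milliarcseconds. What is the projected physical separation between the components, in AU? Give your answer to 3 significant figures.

d = 1/p = 1/0.01130″ = 88.496 pc.
At distance d (pc), an angle of θ arcsec spans θ·d AU: s = 5.30 × 88.496 = 469.03 AU.

469 AU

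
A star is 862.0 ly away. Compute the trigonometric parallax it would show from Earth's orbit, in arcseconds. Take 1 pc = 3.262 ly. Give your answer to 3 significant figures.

0.00378 arcsec

d = 862.0 ly ÷ 3.262 = 264.26 pc.
p = 1/d = 1/264.26 = 0.0037842 arcsec.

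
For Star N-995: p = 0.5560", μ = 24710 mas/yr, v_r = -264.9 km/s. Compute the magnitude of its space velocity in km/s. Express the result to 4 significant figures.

d = 1/p = 1/0.5560″ = 1.7986 pc.
μ = 24710 mas/yr = 24.71 ″/yr.
v_t = 4.740 μ d = 4.740 × 24.71 × 1.7986 = 210.66 km/s.
v = √(v_r² + v_t²) = √((-264.9)² + 210.66²) = √114550 = 338.45 km/s.

338.5 km/s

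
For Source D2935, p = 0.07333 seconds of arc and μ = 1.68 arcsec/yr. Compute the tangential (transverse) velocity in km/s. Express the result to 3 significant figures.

109 km/s

d = 1/p = 1/0.07333″ = 13.637 pc.
v_t = 4.74 × μ × d = 4.74 × 1.68 × 13.637 = 108.59 km/s.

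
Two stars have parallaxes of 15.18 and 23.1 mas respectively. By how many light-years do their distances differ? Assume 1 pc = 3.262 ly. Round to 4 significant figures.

73.68 ly

d_A = 1/0.01518″ = 65.876 pc; d_B = 1/0.02310″ = 43.29 pc.
|d_B − d_A| = |43.29 − 65.876| = 22.586 pc = 22.586 × 3.262 ly = 73.676 ly.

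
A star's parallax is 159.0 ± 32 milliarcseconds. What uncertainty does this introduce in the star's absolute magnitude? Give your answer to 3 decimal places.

M = m − 5 log₁₀ d + 5 = m + 5 log₁₀ p + 5, so ∂M/∂p = 5/(p ln 10).
σ_M = (5/ln 10) · (σ_p/p) = 2.1715 × 32/159.0 = 2.1715 × 0.20126 = 0.43704.

σ_M = 0.437 mag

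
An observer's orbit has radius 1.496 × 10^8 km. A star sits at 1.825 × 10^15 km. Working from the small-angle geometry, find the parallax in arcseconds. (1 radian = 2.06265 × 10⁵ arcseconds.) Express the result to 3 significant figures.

θ ≈ B/d = (1.496 × 10^8) / (1.825 × 10^15) = 8.1973 × 10^-8 rad.
In arcseconds: 8.1973 × 10^-8 × 206265 = 0.016908″.

0.0169 arcsec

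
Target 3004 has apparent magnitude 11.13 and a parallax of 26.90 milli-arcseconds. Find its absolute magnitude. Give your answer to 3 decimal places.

M = 8.279

d = 1/p = 1/0.02690″ = 37.175 pc.
m − M = 5 log₁₀(37.175) − 5 = 7.8513 − 5 = 2.8513.
M = m − (m − M) = 11.13 − 2.8513 = 8.279.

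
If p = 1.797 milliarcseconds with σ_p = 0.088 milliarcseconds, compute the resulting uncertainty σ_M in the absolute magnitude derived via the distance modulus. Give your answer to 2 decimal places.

M = m − 5 log₁₀ d + 5 = m + 5 log₁₀ p + 5, so ∂M/∂p = 5/(p ln 10).
σ_M = (5/ln 10) · (σ_p/p) = 2.1715 × 0.088/1.797 = 2.1715 × 0.048971 = 0.10634.

σ_M = 0.11 mag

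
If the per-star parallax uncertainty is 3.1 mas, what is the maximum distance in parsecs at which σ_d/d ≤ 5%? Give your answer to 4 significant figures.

σ_d/d = σ_p/p, so the condition is σ_p/p ≤ 0.05, i.e. p ≥ σ_p/0.05.
p_min = 3.1/0.05 = 62 mas = 0.062 arcsec.
d_max = 1/p_min = 1/0.062 = 16.129 pc.

16.13 pc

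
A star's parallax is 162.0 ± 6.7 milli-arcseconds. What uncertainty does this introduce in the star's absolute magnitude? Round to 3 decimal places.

σ_M = 0.090 mag

M = m − 5 log₁₀ d + 5 = m + 5 log₁₀ p + 5, so ∂M/∂p = 5/(p ln 10).
σ_M = (5/ln 10) · (σ_p/p) = 2.1715 × 6.7/162.0 = 2.1715 × 0.041358 = 0.089809.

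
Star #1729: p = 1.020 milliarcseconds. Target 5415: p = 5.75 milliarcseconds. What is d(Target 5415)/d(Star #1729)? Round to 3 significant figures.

Since d = 1/p, d_B/d_A = p_A/p_B.
= 1.020 / 5.75 = 0.17739.

0.177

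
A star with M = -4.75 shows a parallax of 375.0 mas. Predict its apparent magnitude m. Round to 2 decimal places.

m = -7.62

d = 1/p = 1/0.3750″ = 2.6667 pc.
m − M = 5 log₁₀ d − 5 = 5 log₁₀(2.6667) − 5 = 2.1299 − 5 = -2.8701.
m = M + (m − M) = -4.75 + (-2.8701) = -7.62.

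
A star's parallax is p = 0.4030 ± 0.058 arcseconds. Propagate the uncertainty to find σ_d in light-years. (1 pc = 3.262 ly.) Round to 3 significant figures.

d = 1/p, so σ_d = σ_p / p².
σ_d = 0.0580 / (0.4030)² = 0.0580 / 0.16241 = 0.35712 pc = 0.35712 × 3.262 ly = 1.1649 ly.

1.16 ly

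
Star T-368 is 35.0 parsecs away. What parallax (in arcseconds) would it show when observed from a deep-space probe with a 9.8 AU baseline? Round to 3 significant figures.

0.280 arcsec

p (arcsec) = B (AU) / d (pc).
p = 9.8 / 35.0 = 0.28 arcsec.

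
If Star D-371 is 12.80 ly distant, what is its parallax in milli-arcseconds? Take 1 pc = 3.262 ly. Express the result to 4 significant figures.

254.8 mas

d = 12.80 ly ÷ 3.262 = 3.924 pc.
p = 1/d = 1/3.924 = 0.25484 arcsec.
= 0.25484 × 1000 = 254.84 mas.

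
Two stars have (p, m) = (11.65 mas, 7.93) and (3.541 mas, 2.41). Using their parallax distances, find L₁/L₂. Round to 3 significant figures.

L₁/L₂ = 0.000572

d₁ = 1/p₁ = 1/0.01165″ = 85.837 pc; d₂ = 1/p₂ = 1/0.003541″ = 282.41 pc.
M₁ = m₁ − 5 log₁₀ d₁ + 5 = 7.93 − 9.6684 + 5 = 3.2616.
M₂ = 2.41 − 12.2544 + 5 = -4.8444.
L₁/L₂ = 10^(0.4(M₂ − M₁)) = 10^(0.4 × (-8.1060)) = 10^(-3.24240) = 0.00057227.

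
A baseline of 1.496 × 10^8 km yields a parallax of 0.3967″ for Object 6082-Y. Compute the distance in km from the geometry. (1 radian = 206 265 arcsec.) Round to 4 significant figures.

7.778 × 10^13 km

θ = 0.3967″ = 0.3967/206265 = 1.9233 × 10^-6 rad.
d = B/θ = (1.496 × 10^8) / (1.9233 × 10^-6) = 7.7783 × 10^13 km.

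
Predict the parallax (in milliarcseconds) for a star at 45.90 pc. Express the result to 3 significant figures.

21.8 mas

p = 1/d = 1/45.9 = 0.021786 arcsec.
= 0.021786 × 1000 = 21.786 mas.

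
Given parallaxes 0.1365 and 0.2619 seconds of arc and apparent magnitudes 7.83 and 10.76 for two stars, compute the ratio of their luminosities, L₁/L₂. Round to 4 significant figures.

L₁/L₂ = 54.70

d₁ = 1/p₁ = 1/0.1365″ = 7.326 pc; d₂ = 1/p₂ = 1/0.2619″ = 3.8183 pc.
M₁ = m₁ − 5 log₁₀ d₁ + 5 = 7.83 − 4.3243 + 5 = 8.5057.
M₂ = 10.76 − 2.9094 + 5 = 12.8506.
L₁/L₂ = 10^(0.4(M₂ − M₁)) = 10^(0.4 × 4.3449) = 10^1.73796 = 54.697.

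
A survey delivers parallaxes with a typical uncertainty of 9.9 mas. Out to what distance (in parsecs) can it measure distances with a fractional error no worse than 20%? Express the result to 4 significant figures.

20.20 pc

σ_d/d = σ_p/p, so the condition is σ_p/p ≤ 0.20, i.e. p ≥ σ_p/0.20.
p_min = 9.9/0.20 = 49.5 mas = 0.0495 arcsec.
d_max = 1/p_min = 1/0.0495 = 20.202 pc.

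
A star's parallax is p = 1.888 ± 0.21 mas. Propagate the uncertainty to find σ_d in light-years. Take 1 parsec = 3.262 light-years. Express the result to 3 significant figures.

192 ly

d = 1/p, so σ_d = σ_p / p².
σ_d = 0.000210 / (0.001888)² = 0.000210 / 0.0000035645 = 58.914 pc = 58.914 × 3.262 ly = 192.18 ly.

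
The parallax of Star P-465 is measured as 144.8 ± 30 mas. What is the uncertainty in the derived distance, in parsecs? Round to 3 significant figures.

d = 1/p, so σ_d = σ_p / p².
σ_d = 0.0300 / (0.1448)² = 0.0300 / 0.020967 = 1.4308 pc.

1.43 pc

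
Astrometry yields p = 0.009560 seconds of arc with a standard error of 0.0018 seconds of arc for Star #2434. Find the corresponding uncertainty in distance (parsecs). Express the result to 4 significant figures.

d = 1/p, so σ_d = σ_p / p².
σ_d = 0.00180 / (0.009560)² = 0.00180 / 0.000091394 = 19.695 pc.

19.70 pc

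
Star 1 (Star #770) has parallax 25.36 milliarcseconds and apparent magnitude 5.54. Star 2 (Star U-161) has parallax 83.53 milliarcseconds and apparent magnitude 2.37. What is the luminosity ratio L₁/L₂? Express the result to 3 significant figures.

L₁/L₂ = 0.585

d₁ = 1/p₁ = 1/0.02536″ = 39.432 pc; d₂ = 1/p₂ = 1/0.08353″ = 11.972 pc.
M₁ = m₁ − 5 log₁₀ d₁ + 5 = 5.54 − 7.9792 + 5 = 2.5608.
M₂ = 2.37 − 5.3908 + 5 = 1.9792.
L₁/L₂ = 10^(0.4(M₂ − M₁)) = 10^(0.4 × (-0.5816)) = 10^(-0.23264) = 0.58528.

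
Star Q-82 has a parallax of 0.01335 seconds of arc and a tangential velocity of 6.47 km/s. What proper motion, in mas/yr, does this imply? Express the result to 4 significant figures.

d = 1/p = 1/0.01335″ = 74.906 pc.
μ = v_t / (4.74 d) = 6.47 / (4.74 × 74.906) = 6.47 / 355.05 = 0.018223 ″/yr = 18.223 mas/yr.

18.22 mas/yr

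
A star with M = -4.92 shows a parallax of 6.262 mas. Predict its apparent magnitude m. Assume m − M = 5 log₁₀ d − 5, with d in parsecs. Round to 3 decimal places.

d = 1/p = 1/0.006262″ = 159.69 pc.
m − M = 5 log₁₀ d − 5 = 5 log₁₀(159.69) − 5 = 11.0164 − 5 = 6.0164.
m = M + (m − M) = -4.92 + 6.0164 = 1.096.

m = 1.096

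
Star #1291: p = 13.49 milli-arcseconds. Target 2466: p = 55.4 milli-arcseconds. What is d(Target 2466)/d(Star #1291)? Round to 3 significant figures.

Since d = 1/p, d_B/d_A = p_A/p_B.
= 13.49 / 55.4 = 0.2435.

0.244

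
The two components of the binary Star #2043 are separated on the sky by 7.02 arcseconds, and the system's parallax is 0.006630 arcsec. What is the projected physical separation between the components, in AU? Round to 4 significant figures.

d = 1/p = 1/0.006630″ = 150.83 pc.
At distance d (pc), an angle of θ arcsec spans θ·d AU: s = 7.02 × 150.83 = 1058.8 AU.

1059 AU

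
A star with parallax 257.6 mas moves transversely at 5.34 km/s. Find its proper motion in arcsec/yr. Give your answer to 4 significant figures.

0.2902 arcsec/yr

d = 1/p = 1/0.2576″ = 3.882 pc.
μ = v_t / (4.74 d) = 5.34 / (4.74 × 3.882) = 5.34 / 18.401 = 0.2902 ″/yr.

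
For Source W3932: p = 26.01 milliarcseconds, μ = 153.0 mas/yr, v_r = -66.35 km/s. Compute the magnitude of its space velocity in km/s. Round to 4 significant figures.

71.97 km/s

d = 1/p = 1/0.02601″ = 38.447 pc.
μ = 153.0 mas/yr = 0.1530 ″/yr.
v_t = 4.740 μ d = 4.740 × 0.1530 × 38.447 = 27.883 km/s.
v = √(v_r² + v_t²) = √((-66.35)² + 27.883²) = √5179.78 = 71.971 km/s.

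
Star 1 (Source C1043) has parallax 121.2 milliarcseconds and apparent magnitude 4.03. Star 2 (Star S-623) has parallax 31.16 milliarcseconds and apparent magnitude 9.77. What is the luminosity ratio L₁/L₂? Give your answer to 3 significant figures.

L₁/L₂ = 13.1

d₁ = 1/p₁ = 1/0.1212″ = 8.2508 pc; d₂ = 1/p₂ = 1/0.03116″ = 32.092 pc.
M₁ = m₁ − 5 log₁₀ d₁ + 5 = 4.03 − 4.5825 + 5 = 4.4475.
M₂ = 9.77 − 7.5320 + 5 = 7.2380.
L₁/L₂ = 10^(0.4(M₂ − M₁)) = 10^(0.4 × 2.7905) = 10^1.11620 = 13.068.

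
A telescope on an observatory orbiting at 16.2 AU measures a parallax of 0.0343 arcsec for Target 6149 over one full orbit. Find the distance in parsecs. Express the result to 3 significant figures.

With baseline B (in AU) and parallax p (in arcsec), d = B/p parsecs.
d = 16.2 / 0.0343 = 472.3 pc.

472 pc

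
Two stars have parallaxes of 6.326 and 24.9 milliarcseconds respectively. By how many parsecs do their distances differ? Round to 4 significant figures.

d_A = 1/0.006326″ = 158.08 pc; d_B = 1/0.02490″ = 40.161 pc.
|d_B − d_A| = |40.161 − 158.08| = 117.92 pc.

117.9 pc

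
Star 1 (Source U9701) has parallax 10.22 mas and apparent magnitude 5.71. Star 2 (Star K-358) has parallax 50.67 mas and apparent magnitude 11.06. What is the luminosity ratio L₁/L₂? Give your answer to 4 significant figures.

d₁ = 1/p₁ = 1/0.01022″ = 97.847 pc; d₂ = 1/p₂ = 1/0.05067″ = 19.736 pc.
M₁ = m₁ − 5 log₁₀ d₁ + 5 = 5.71 − 9.9527 + 5 = 0.7573.
M₂ = 11.06 − 6.4763 + 5 = 9.5837.
L₁/L₂ = 10^(0.4(M₂ − M₁)) = 10^(0.4 × 8.8264) = 10^3.53056 = 3392.8.

L₁/L₂ = 3393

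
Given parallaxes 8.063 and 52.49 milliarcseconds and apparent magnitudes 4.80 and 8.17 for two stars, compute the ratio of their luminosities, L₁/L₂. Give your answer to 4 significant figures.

d₁ = 1/p₁ = 1/0.008063″ = 124.02 pc; d₂ = 1/p₂ = 1/0.05249″ = 19.051 pc.
M₁ = m₁ − 5 log₁₀ d₁ + 5 = 4.80 − 10.4675 + 5 = -0.6675.
M₂ = 8.17 − 6.3996 + 5 = 6.7704.
L₁/L₂ = 10^(0.4(M₂ − M₁)) = 10^(0.4 × 7.4379) = 10^2.97516 = 944.41.

L₁/L₂ = 944.4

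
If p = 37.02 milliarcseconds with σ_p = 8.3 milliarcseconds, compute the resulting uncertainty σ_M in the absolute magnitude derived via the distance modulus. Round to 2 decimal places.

σ_M = 0.49 mag

M = m − 5 log₁₀ d + 5 = m + 5 log₁₀ p + 5, so ∂M/∂p = 5/(p ln 10).
σ_M = (5/ln 10) · (σ_p/p) = 2.1715 × 8.3/37.02 = 2.1715 × 0.2242 = 0.48685.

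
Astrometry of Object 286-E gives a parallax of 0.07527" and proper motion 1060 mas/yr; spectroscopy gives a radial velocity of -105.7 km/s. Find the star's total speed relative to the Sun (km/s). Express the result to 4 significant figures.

d = 1/p = 1/0.07527″ = 13.286 pc.
μ = 1060 mas/yr = 1.060 ″/yr.
v_t = 4.740 μ d = 4.740 × 1.060 × 13.286 = 66.754 km/s.
v = √(v_r² + v_t²) = √((-105.7)² + 66.754²) = √15628.6 = 125.01 km/s.

125.0 km/s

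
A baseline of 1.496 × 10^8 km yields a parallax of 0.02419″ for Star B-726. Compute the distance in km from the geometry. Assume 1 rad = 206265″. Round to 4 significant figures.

1.276 × 10^15 km

θ = 0.02419″ = 0.02419/206265 = 1.1728 × 10^-7 rad.
d = B/θ = (1.496 × 10^8) / (1.1728 × 10^-7) = 1.2756 × 10^15 km.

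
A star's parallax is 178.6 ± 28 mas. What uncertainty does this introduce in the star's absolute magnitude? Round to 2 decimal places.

M = m − 5 log₁₀ d + 5 = m + 5 log₁₀ p + 5, so ∂M/∂p = 5/(p ln 10).
σ_M = (5/ln 10) · (σ_p/p) = 2.1715 × 28/178.6 = 2.1715 × 0.15677 = 0.34043.

σ_M = 0.34 mag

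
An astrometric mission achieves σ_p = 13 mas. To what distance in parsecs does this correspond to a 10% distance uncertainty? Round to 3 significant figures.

7.69 pc

σ_d/d = σ_p/p, so the condition is σ_p/p ≤ 0.10, i.e. p ≥ σ_p/0.10.
p_min = 13/0.10 = 130 mas = 0.13 arcsec.
d_max = 1/p_min = 1/0.13 = 7.6923 pc.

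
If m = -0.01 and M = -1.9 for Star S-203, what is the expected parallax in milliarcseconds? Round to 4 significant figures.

m − M = -0.01 − (-1.9) = 1.89.
d = 10^((m−M)/5 + 1) = 10^1.378 = 23.878 pc.
p = 1/d = 1/23.878 = 0.04188 arcsec = 41.88 mas.

41.88 mas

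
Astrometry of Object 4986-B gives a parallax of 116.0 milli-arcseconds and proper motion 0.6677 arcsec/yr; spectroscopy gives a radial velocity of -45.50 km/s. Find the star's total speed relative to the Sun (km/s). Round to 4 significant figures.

53.05 km/s

d = 1/p = 1/0.1160″ = 8.6207 pc.
v_t = 4.740 μ d = 4.740 × 0.6677 × 8.6207 = 27.284 km/s.
v = √(v_r² + v_t²) = √((-45.50)² + 27.284²) = √2814.67 = 53.053 km/s.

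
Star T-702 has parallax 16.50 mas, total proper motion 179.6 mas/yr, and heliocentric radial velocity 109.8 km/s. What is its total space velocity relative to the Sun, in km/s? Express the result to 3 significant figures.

121 km/s

d = 1/p = 1/0.01650″ = 60.606 pc.
μ = 179.6 mas/yr = 0.1796 ″/yr.
v_t = 4.740 μ d = 4.740 × 0.1796 × 60.606 = 51.594 km/s.
v = √(v_r² + v_t²) = √(109.8² + 51.594²) = √14718 = 121.32 km/s.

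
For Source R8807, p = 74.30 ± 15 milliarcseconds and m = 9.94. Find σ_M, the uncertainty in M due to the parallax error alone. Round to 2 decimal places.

σ_M = 0.44 mag

M = m − 5 log₁₀ d + 5 = m + 5 log₁₀ p + 5, so ∂M/∂p = 5/(p ln 10).
σ_M = (5/ln 10) · (σ_p/p) = 2.1715 × 15/74.30 = 2.1715 × 0.20188 = 0.43838.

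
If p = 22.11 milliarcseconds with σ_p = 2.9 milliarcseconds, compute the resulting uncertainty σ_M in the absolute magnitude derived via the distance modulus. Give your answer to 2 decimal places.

σ_M = 0.28 mag

M = m − 5 log₁₀ d + 5 = m + 5 log₁₀ p + 5, so ∂M/∂p = 5/(p ln 10).
σ_M = (5/ln 10) · (σ_p/p) = 2.1715 × 2.9/22.11 = 2.1715 × 0.13116 = 0.28481.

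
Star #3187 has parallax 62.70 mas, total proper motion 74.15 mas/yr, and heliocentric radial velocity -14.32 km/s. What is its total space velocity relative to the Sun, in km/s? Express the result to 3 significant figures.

15.4 km/s

d = 1/p = 1/0.06270″ = 15.949 pc.
μ = 74.15 mas/yr = 0.07415 ″/yr.
v_t = 4.740 μ d = 4.740 × 0.07415 × 15.949 = 5.6056 km/s.
v = √(v_r² + v_t²) = √((-14.32)² + 5.6056²) = √236.485 = 15.378 km/s.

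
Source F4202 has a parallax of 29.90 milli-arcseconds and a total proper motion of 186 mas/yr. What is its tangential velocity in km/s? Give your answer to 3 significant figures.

d = 1/p = 1/0.02990″ = 33.445 pc.
μ = 186 mas/yr = 0.186 ″/yr.
v_t = 4.74 × μ × d = 4.74 × 0.186 × 33.445 = 29.486 km/s.

29.5 km/s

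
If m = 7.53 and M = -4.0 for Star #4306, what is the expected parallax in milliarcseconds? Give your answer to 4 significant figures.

m − M = 7.53 − (-4.0) = 11.53.
d = 10^((m−M)/5 + 1) = 10^3.306 = 2023 pc.
p = 1/d = 1/2023 = 0.00049432 arcsec = 0.49432 mas.

0.4943 mas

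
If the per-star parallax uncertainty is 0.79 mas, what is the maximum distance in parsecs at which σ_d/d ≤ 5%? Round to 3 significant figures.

σ_d/d = σ_p/p, so the condition is σ_p/p ≤ 0.05, i.e. p ≥ σ_p/0.05.
p_min = 0.79/0.05 = 15.8 mas = 0.0158 arcsec.
d_max = 1/p_min = 1/0.0158 = 63.291 pc.

63.3 pc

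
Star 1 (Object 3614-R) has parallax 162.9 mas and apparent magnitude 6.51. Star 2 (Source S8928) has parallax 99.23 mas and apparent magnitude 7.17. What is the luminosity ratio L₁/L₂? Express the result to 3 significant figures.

L₁/L₂ = 0.681

d₁ = 1/p₁ = 1/0.1629″ = 6.1387 pc; d₂ = 1/p₂ = 1/0.09923″ = 10.078 pc.
M₁ = m₁ − 5 log₁₀ d₁ + 5 = 6.51 − 3.9404 + 5 = 7.5696.
M₂ = 7.17 − 5.0169 + 5 = 7.1531.
L₁/L₂ = 10^(0.4(M₂ − M₁)) = 10^(0.4 × (-0.4165)) = 10^(-0.16660) = 0.6814.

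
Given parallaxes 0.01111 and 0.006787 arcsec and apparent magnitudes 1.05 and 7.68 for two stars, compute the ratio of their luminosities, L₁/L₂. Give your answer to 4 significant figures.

d₁ = 1/p₁ = 1/0.01111″ = 90.009 pc; d₂ = 1/p₂ = 1/0.006787″ = 147.34 pc.
M₁ = m₁ − 5 log₁₀ d₁ + 5 = 1.05 − 9.7714 + 5 = -3.7214.
M₂ = 7.68 − 10.8416 + 5 = 1.8384.
L₁/L₂ = 10^(0.4(M₂ − M₁)) = 10^(0.4 × 5.5598) = 10^2.22392 = 167.46.

L₁/L₂ = 167.5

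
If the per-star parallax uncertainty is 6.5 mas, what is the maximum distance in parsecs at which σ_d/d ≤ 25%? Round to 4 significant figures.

σ_d/d = σ_p/p, so the condition is σ_p/p ≤ 0.25, i.e. p ≥ σ_p/0.25.
p_min = 6.5/0.25 = 26 mas = 0.026 arcsec.
d_max = 1/p_min = 1/0.026 = 38.462 pc.

38.46 pc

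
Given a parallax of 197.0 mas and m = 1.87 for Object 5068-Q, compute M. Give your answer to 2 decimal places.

M = 3.34

d = 1/p = 1/0.1970″ = 5.0761 pc.
m − M = 5 log₁₀(5.0761) − 5 = 3.5277 − 5 = -1.4723.
M = m − (m − M) = 1.87 − (-1.4723) = 3.34.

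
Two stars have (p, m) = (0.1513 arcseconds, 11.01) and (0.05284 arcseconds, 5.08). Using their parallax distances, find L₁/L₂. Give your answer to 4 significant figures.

L₁/L₂ = 0.0005179

d₁ = 1/p₁ = 1/0.1513″ = 6.6094 pc; d₂ = 1/p₂ = 1/0.05284″ = 18.925 pc.
M₁ = m₁ − 5 log₁₀ d₁ + 5 = 11.01 − 4.1008 + 5 = 11.9092.
M₂ = 5.08 − 6.3852 + 5 = 3.6948.
L₁/L₂ = 10^(0.4(M₂ − M₁)) = 10^(0.4 × (-8.2144)) = 10^(-3.28576) = 0.00051789.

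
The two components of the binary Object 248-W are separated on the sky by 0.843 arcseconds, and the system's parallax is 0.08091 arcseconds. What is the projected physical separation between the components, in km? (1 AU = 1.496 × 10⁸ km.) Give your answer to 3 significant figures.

1.56 × 10^9 km

d = 1/p = 1/0.08091″ = 12.359 pc.
At distance d (pc), an angle of θ arcsec spans θ·d AU: s = 0.843 × 12.359 = 10.419 AU.
= 10.419 × 1.496 × 10⁸ km = 1.5587 × 10^9 km.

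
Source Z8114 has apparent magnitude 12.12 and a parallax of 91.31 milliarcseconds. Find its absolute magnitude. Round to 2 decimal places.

d = 1/p = 1/0.09131″ = 10.952 pc.
m − M = 5 log₁₀(10.952) − 5 = 5.1975 − 5 = 0.1975.
M = m − (m − M) = 12.12 − 0.1975 = 11.92.

M = 11.92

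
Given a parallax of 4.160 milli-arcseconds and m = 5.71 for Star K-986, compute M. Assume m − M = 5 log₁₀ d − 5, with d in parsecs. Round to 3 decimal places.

d = 1/p = 1/0.004160″ = 240.38 pc.
m − M = 5 log₁₀(240.38) − 5 = 11.9045 − 5 = 6.9045.
M = m − (m − M) = 5.71 − 6.9045 = -1.195.

M = -1.195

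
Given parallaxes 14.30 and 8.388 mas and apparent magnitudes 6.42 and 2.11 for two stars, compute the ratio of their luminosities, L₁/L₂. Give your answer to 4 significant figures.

L₁/L₂ = 0.006496

d₁ = 1/p₁ = 1/0.01430″ = 69.93 pc; d₂ = 1/p₂ = 1/0.008388″ = 119.22 pc.
M₁ = m₁ − 5 log₁₀ d₁ + 5 = 6.42 − 9.2233 + 5 = 2.1967.
M₂ = 2.11 − 10.3817 + 5 = -3.2717.
L₁/L₂ = 10^(0.4(M₂ − M₁)) = 10^(0.4 × (-5.4684)) = 10^(-2.18736) = 0.0064959.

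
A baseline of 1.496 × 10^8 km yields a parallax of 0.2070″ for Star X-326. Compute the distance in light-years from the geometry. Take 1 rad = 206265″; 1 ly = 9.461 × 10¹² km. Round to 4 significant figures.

θ = 0.2070″ = 0.2070/206265 = 1.0036 × 10^-6 rad.
d = B/θ = (1.496 × 10^8) / (1.0036 × 10^-6) = 1.4906 × 10^14 km = (1.4906 × 10^14) / (9.461 × 10^12) ly = 15.755 ly.

15.76 ly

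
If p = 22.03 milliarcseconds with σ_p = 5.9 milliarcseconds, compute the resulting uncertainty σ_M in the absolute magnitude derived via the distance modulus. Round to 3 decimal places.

M = m − 5 log₁₀ d + 5 = m + 5 log₁₀ p + 5, so ∂M/∂p = 5/(p ln 10).
σ_M = (5/ln 10) · (σ_p/p) = 2.1715 × 5.9/22.03 = 2.1715 × 0.26782 = 0.58157.

σ_M = 0.582 mag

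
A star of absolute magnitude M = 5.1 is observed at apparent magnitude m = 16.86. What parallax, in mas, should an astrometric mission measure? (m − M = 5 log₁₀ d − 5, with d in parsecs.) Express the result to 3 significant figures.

0.445 mas

m − M = 16.86 − 5.1 = 11.76.
d = 10^((m−M)/5 + 1) = 10^3.352 = 2249.1 pc.
p = 1/d = 1/2249.1 = 0.00044462 arcsec = 0.44462 mas.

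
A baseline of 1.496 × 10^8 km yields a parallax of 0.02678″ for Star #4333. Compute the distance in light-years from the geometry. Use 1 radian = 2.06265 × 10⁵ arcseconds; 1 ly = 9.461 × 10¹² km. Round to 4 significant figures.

121.8 ly

θ = 0.02678″ = 0.02678/206265 = 1.2983 × 10^-7 rad.
d = B/θ = (1.496 × 10^8) / (1.2983 × 10^-7) = 1.1523 × 10^15 km = (1.1523 × 10^15) / (9.461 × 10^12) ly = 121.79 ly.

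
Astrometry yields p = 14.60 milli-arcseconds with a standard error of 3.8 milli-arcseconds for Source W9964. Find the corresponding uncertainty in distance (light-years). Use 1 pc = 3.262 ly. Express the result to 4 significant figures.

d = 1/p, so σ_d = σ_p / p².
σ_d = 0.00380 / (0.01460)² = 0.00380 / 0.00021316 = 17.827 pc = 17.827 × 3.262 ly = 58.152 ly.

58.15 ly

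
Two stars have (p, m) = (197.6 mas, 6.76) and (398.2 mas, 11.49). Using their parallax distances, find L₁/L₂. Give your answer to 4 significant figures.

d₁ = 1/p₁ = 1/0.1976″ = 5.0607 pc; d₂ = 1/p₂ = 1/0.3982″ = 2.5113 pc.
M₁ = m₁ − 5 log₁₀ d₁ + 5 = 6.76 − 3.5211 + 5 = 8.2389.
M₂ = 11.49 − 1.9995 + 5 = 14.4905.
L₁/L₂ = 10^(0.4(M₂ − M₁)) = 10^(0.4 × 6.2516) = 10^2.50064 = 316.69.

L₁/L₂ = 316.7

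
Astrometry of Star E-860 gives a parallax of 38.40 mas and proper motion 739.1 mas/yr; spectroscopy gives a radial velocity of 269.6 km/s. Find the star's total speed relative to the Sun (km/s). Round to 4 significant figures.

284.6 km/s

d = 1/p = 1/0.03840″ = 26.042 pc.
μ = 739.1 mas/yr = 0.7391 ″/yr.
v_t = 4.740 μ d = 4.740 × 0.7391 × 26.042 = 91.234 km/s.
v = √(v_r² + v_t²) = √(269.6² + 91.234²) = √81007.8 = 284.62 km/s.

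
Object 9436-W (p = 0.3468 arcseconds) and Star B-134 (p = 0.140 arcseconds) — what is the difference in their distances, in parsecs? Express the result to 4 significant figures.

4.259 pc

d_A = 1/0.3468″ = 2.8835 pc; d_B = 1/0.1400″ = 7.1429 pc.
|d_B − d_A| = |7.1429 − 2.8835| = 4.2594 pc.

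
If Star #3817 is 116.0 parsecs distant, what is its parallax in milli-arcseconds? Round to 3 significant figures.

p = 1/d = 1/116 = 0.0086207 arcsec.
= 0.0086207 × 1000 = 8.6207 mas.

8.62 mas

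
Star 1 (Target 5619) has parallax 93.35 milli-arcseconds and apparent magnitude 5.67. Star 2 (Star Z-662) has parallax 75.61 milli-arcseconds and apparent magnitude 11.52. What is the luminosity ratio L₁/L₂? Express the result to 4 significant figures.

d₁ = 1/p₁ = 1/0.09335″ = 10.712 pc; d₂ = 1/p₂ = 1/0.07561″ = 13.226 pc.
M₁ = m₁ − 5 log₁₀ d₁ + 5 = 5.67 − 5.1494 + 5 = 5.5206.
M₂ = 11.52 − 5.6071 + 5 = 10.9129.
L₁/L₂ = 10^(0.4(M₂ − M₁)) = 10^(0.4 × 5.3923) = 10^2.15692 = 143.52.

L₁/L₂ = 143.5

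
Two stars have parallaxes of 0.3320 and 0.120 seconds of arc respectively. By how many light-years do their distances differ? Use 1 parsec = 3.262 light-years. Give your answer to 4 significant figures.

17.36 ly

d_A = 1/0.3320″ = 3.012 pc; d_B = 1/0.1200″ = 8.3333 pc.
|d_B − d_A| = |8.3333 − 3.012| = 5.3213 pc = 5.3213 × 3.262 ly = 17.358 ly.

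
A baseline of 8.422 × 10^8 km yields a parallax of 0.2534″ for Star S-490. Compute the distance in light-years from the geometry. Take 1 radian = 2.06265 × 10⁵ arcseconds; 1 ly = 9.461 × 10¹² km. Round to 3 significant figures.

72.5 ly

θ = 0.2534″ = 0.2534/206265 = 1.2285 × 10^-6 rad.
d = B/θ = (8.422 × 10^8) / (1.2285 × 10^-6) = 6.8555 × 10^14 km = (6.8555 × 10^14) / (9.461 × 10^12) ly = 72.461 ly.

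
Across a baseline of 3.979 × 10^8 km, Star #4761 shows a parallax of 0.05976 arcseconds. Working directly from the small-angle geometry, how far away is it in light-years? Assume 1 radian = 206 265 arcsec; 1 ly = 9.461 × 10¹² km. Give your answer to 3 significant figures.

θ = 0.05976″ = 0.05976/206265 = 2.8972 × 10^-7 rad.
d = B/θ = (3.979 × 10^8) / (2.8972 × 10^-7) = 1.3734 × 10^15 km = (1.3734 × 10^15) / (9.461 × 10^12) ly = 145.16 ly.

145 ly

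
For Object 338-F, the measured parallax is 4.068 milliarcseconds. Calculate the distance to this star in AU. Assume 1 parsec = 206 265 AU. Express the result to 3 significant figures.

p = 4.068 milliarcseconds = 0.004068 arcsec.
d = 1/p = 1/0.004068 = 245.82 pc.
In AU: 245.82 × 206265 = 5.0704 × 10^7 AU.

5.07 × 10^7 AU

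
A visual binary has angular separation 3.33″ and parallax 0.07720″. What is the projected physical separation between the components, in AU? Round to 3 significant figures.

d = 1/p = 1/0.07720″ = 12.953 pc.
At distance d (pc), an angle of θ arcsec spans θ·d AU: s = 3.33 × 12.953 = 43.133 AU.

43.1 AU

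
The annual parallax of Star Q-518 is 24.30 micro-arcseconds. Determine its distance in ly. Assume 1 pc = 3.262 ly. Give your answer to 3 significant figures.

p = 24.30 micro-arcseconds = 0.00002430 arcsec.
d = 1/p = 1/0.00002430 = 41152 pc.
In light-years: 41152 × 3.262 = 1.3424 × 10^5 ly.

134000 ly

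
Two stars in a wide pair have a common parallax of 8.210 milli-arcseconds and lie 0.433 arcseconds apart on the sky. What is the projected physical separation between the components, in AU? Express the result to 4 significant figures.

d = 1/p = 1/0.008210″ = 121.8 pc.
At distance d (pc), an angle of θ arcsec spans θ·d AU: s = 0.433 × 121.8 = 52.739 AU.

52.74 AU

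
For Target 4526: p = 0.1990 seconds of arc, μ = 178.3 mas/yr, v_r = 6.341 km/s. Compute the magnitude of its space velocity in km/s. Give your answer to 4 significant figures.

7.632 km/s

d = 1/p = 1/0.1990″ = 5.0251 pc.
μ = 178.3 mas/yr = 0.1783 ″/yr.
v_t = 4.740 μ d = 4.740 × 0.1783 × 5.0251 = 4.2469 km/s.
v = √(v_r² + v_t²) = √(6.341² + 4.2469²) = √58.2444 = 7.6318 km/s.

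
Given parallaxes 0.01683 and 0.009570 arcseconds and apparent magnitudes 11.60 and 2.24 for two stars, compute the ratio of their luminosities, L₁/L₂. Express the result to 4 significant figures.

L₁/L₂ = 5.830 × 10^-5

d₁ = 1/p₁ = 1/0.01683″ = 59.418 pc; d₂ = 1/p₂ = 1/0.009570″ = 104.49 pc.
M₁ = m₁ − 5 log₁₀ d₁ + 5 = 11.60 − 8.8696 + 5 = 7.7304.
M₂ = 2.24 − 10.0954 + 5 = -2.8554.
L₁/L₂ = 10^(0.4(M₂ − M₁)) = 10^(0.4 × (-10.5858)) = 10^(-4.23432) = 0.000058302.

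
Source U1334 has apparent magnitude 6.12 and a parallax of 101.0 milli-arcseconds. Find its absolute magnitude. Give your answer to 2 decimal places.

M = 6.14

d = 1/p = 1/0.1010″ = 9.901 pc.
m − M = 5 log₁₀(9.901) − 5 = 4.9784 − 5 = -0.0216.
M = m − (m − M) = 6.12 − (-0.0216) = 6.14.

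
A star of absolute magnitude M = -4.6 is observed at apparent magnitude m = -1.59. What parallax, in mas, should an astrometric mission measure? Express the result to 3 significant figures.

25.0 mas

m − M = -1.59 − (-4.6) = 3.01.
d = 10^((m−M)/5 + 1) = 10^1.602 = 39.994 pc.
p = 1/d = 1/39.994 = 0.025004 arcsec = 25.004 mas.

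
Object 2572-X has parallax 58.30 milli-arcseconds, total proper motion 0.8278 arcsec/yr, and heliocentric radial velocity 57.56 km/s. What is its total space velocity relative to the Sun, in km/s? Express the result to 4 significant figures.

88.56 km/s

d = 1/p = 1/0.05830″ = 17.153 pc.
v_t = 4.740 μ d = 4.740 × 0.8278 × 17.153 = 67.304 km/s.
v = √(v_r² + v_t²) = √(57.56² + 67.304²) = √7842.98 = 88.561 km/s.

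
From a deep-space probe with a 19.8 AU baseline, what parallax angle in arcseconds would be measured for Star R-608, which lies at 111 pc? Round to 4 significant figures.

0.1784 arcsec

p (arcsec) = B (AU) / d (pc).
p = 19.8 / 111 = 0.17838 arcsec.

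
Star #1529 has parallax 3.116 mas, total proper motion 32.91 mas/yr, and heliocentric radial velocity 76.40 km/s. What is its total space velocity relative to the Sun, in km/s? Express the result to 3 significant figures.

91.3 km/s

d = 1/p = 1/0.003116″ = 320.92 pc.
μ = 32.91 mas/yr = 0.03291 ″/yr.
v_t = 4.740 μ d = 4.740 × 0.03291 × 320.92 = 50.061 km/s.
v = √(v_r² + v_t²) = √(76.40² + 50.061²) = √8343.06 = 91.34 km/s.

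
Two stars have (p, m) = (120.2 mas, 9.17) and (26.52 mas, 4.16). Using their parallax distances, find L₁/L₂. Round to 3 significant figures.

d₁ = 1/p₁ = 1/0.1202″ = 8.3195 pc; d₂ = 1/p₂ = 1/0.02652″ = 37.707 pc.
M₁ = m₁ − 5 log₁₀ d₁ + 5 = 9.17 − 4.6005 + 5 = 9.5695.
M₂ = 4.16 − 7.8821 + 5 = 1.2779.
L₁/L₂ = 10^(0.4(M₂ − M₁)) = 10^(0.4 × (-8.2916)) = 10^(-3.31664) = 0.00048235.

L₁/L₂ = 0.000482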